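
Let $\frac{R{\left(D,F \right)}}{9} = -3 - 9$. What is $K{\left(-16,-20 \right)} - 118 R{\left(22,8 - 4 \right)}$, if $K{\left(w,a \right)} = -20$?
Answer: $12724$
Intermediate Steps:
$R{\left(D,F \right)} = -108$ ($R{\left(D,F \right)} = 9 \left(-3 - 9\right) = 9 \left(-12\right) = -108$)
$K{\left(-16,-20 \right)} - 118 R{\left(22,8 - 4 \right)} = -20 - -12744 = -20 + 12744 = 12724$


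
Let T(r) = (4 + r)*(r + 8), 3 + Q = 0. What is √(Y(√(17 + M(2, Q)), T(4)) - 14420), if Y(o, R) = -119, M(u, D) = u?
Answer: I*√14539 ≈ 120.58*I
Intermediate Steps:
Q = -3 (Q = -3 + 0 = -3)
T(r) = (4 + r)*(8 + r)
√(Y(√(17 + M(2, Q)), T(4)) - 14420) = √(-119 - 14420) = √(-14539) = I*√14539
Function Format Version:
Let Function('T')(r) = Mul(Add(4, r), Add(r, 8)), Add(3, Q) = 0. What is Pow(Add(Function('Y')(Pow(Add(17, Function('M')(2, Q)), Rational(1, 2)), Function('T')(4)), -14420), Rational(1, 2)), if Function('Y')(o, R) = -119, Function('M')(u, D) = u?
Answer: Mul(I, Pow(14539, Rational(1, 2))) ≈ Mul(120.58, I)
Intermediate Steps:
Q = -3 (Q = Add(-3, 0) = -3)
Function('T')(r) = Mul(Add(4, r), Add(8, r))
Pow(Add(Function('Y')(Pow(Add(17, Function('M')(2, Q)), Rational(1, 2)), Function('T')(4)), -14420), Rational(1, 2)) = Pow(Add(-119, -14420), Rational(1, 2)) = Pow(-14539, Rational(1, 2)) = Mul(I, Pow(14539, Rational(1, 2)))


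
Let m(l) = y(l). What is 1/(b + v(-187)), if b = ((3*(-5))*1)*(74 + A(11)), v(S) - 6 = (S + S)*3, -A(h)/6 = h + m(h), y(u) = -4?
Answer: -1/1596 ≈ -0.00062657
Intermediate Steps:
m(l) = -4
A(h) = 24 - 6*h (A(h) = -6*(h - 4) = -6*(-4 + h) = 24 - 6*h)
v(S) = 6 + 6*S (v(S) = 6 + (S + S)*3 = 6 + (2*S)*3 = 6 + 6*S)
b = -480 (b = ((3*(-5))*1)*(74 + (24 - 6*11)) = (-15*1)*(74 + (24 - 66)) = -15*(74 - 42) = -15*32 = -480)
1/(b + v(-187)) = 1/(-480 + (6 + 6*(-187))) = 1/(-480 + (6 - 1122)) = 1/(-480 - 1116) = 1/(-1596) = -1/1596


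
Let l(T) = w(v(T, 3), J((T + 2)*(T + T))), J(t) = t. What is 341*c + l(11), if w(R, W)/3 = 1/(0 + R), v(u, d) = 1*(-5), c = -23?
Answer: -39218/5 ≈ -7843.6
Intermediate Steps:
v(u, d) = -5
w(R, W) = 3/R (w(R, W) = 3/(0 + R) = 3/R)
l(T) = -⅗ (l(T) = 3/(-5) = 3*(-⅕) = -⅗)
341*c + l(11) = 341*(-23) - ⅗ = -7843 - ⅗ = -39218/5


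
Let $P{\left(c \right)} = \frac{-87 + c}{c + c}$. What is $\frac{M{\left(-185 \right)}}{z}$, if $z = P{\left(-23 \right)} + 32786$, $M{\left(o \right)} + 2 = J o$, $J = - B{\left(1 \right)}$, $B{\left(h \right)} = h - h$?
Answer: $- \frac{46}{754133} \approx -6.0997 \cdot 10^{-5}$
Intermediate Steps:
$B{\left(h \right)} = 0$
$J = 0$ ($J = \left(-1\right) 0 = 0$)
$P{\left(c \right)} = \frac{-87 + c}{2 c}$
$M{\left(o \right)} = -2$ ($M{\left(o \right)} = -2 + 0 o = -2 + 0 = -2$)
$z = \frac{754133}{23}$ ($z = \frac{-87 - 23}{2 \left(-23\right)} + 32786 = \frac{1}{2} \left(- \frac{1}{23}\right) \left(-110\right) + 32786 = \frac{55}{23} + 32786 = \frac{754133}{23} \approx 32788.0$)
$\frac{M{\left(-185 \right)}}{z} = - \frac{2}{\frac{754133}{23}} = \left(-2\right) \frac{23}{754133} = - \frac{46}{754133}$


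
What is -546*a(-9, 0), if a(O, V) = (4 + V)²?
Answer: -8736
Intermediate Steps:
-546*a(-9, 0) = -546*(4 + 0)² = -546*4² = -546*16 = -8736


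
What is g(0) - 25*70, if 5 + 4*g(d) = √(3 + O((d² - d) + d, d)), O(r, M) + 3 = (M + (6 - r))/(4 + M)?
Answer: -7005/4 + √6/8 ≈ -1750.9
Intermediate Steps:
O(r, M) = -3 + (6 + M - r)/(4 + M) (O(r, M) = -3 + (M + (6 - r))/(4 + M) = -3 + (6 + M - r)/(4 + M))
g(d) = -5/4 + √(3 + (-6 - d² - 2*d)/(4 + d))/4 (g(d) = -5/4 + √(3 + (-6 - ((d² - d) + d) - 2*d)/(4 + d))/4 = -5/4 + √(3 + (-6 - d² - 2*d)/(4 + d))/4)
g(0) - 25*70 = (-5/4 + √((6 + 0 - 1*0²)/(4 + 0))/4) - 25*70 = (-5/4 + √((6 + 0 - 1*0)/4)/4) - 1750 = (-5/4 + √((6 + 0 + 0)/4)/4) - 1750 = (-5/4 + √((¼)*6)/4) - 1750 = (-5/4 + √(3/2)/4) - 1750 = (-5/4 + (√6/2)/4) - 1750 = (-5/4 + √6/8) - 1750 = -7005/4 + √6/8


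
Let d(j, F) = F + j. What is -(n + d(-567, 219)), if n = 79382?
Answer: -79034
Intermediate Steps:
-(n + d(-567, 219)) = -(79382 + (219 - 567)) = -(79382 - 348) = -1*79034 = -79034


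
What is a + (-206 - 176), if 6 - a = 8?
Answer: -384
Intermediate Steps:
a = -2 (a = 6 - 1*8 = 6 - 8 = -2)
a + (-206 - 176) = -2 + (-206 - 176) = -2 - 382 = -384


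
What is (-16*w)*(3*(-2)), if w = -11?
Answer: -1056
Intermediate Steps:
(-16*w)*(3*(-2)) = (-16*(-11))*(3*(-2)) = 176*(-6) = -1056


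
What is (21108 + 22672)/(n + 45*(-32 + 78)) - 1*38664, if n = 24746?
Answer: -259192511/6704 ≈ -38662.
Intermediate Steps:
(21108 + 22672)/(n + 45*(-32 + 78)) - 1*38664 = (21108 + 22672)/(24746 + 45*(-32 + 78)) - 1*38664 = 43780/(24746 + 45*46) - 38664 = 43780/(24746 + 2070) - 38664 = 43780/26816 - 38664 = 43780*(1/26816) - 38664 = 10945/6704 - 38664 = -259192511/6704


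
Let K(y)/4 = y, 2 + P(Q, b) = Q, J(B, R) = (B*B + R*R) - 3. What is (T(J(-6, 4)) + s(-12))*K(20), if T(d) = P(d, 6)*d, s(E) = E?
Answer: 183280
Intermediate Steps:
J(B, R) = -3 + B² + R² (J(B, R) = (B² + R²) - 3 = -3 + B² + R²)
P(Q, b) = -2 + Q
K(y) = 4*y
T(d) = d*(-2 + d) (T(d) = (-2 + d)*d = d*(-2 + d))
(T(J(-6, 4)) + s(-12))*K(20) = ((-3 + (-6)² + 4²)*(-2 + (-3 + (-6)² + 4²)) - 12)*(4*20) = ((-3 + 36 + 16)*(-2 + (-3 + 36 + 16)) - 12)*80 = (49*(-2 + 49) - 12)*80 = (49*47 - 12)*80 = (2303 - 12)*80 = 2291*80 = 183280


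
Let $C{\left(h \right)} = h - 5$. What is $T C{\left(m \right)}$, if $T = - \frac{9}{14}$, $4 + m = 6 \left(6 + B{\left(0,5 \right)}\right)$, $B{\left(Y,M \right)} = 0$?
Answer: $- \frac{243}{14} \approx -17.357$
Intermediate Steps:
$m = 32$ ($m = -4 + 6 \left(6 + 0\right) = -4 + 6 \cdot 6 = -4 + 36 = 32$)
$T = - \frac{9}{14}$ ($T = \left(-9\right) \frac{1}{14} = - \frac{9}{14} \approx -0.64286$)
$C{\left(h \right)} = -5 + h$ ($C{\left(h \right)} = h - 5 = -5 + h$)
$T C{\left(m \right)} = - \frac{9 \left(-5 + 32\right)}{14} = \left(- \frac{9}{14}\right) 27 = - \frac{243}{14}$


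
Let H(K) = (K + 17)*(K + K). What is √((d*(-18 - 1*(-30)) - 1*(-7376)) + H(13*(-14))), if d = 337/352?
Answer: √130578338/44 ≈ 259.71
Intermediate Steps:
d = 337/352 (d = 337*(1/352) = 337/352 ≈ 0.95739)
H(K) = 2*K*(17 + K) (H(K) = (17 + K)*(2*K) = 2*K*(17 + K))
√((d*(-18 - 1*(-30)) - 1*(-7376)) + H(13*(-14))) = √((337*(-18 - 1*(-30))/352 - 1*(-7376)) + 2*(13*(-14))*(17 + 13*(-14))) = √((337*(-18 + 30)/352 + 7376) + 2*(-182)*(17 - 182)) = √(((337/352)*12 + 7376) + 2*(-182)*(-165)) = √((1011/88 + 7376) + 60060) = √(650099/88 + 60060) = √(5935379/88) = √130578338/44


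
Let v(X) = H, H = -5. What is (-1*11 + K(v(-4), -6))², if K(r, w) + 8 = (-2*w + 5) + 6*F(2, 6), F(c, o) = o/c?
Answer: 256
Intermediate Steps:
v(X) = -5
K(r, w) = 15 - 2*w (K(r, w) = -8 + ((-2*w + 5) + 6*(6/2)) = -8 + ((5 - 2*w) + 6*(6*(½))) = -8 + ((5 - 2*w) + 6*3) = -8 + ((5 - 2*w) + 18) = -8 + (23 - 2*w) = 15 - 2*w)
(-1*11 + K(v(-4), -6))² = (-1*11 + (15 - 2*(-6)))² = (-11 + (15 + 12))² = (-11 + 27)² = 16² = 256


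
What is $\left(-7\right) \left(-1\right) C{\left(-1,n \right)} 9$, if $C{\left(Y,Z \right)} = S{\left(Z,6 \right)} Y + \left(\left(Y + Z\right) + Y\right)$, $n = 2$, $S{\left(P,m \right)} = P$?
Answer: $-126$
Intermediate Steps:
$C{\left(Y,Z \right)} = Z + 2 Y + Y Z$ ($C{\left(Y,Z \right)} = Z Y + \left(\left(Y + Z\right) + Y\right) = Y Z + \left(Z + 2 Y\right) = Z + 2 Y + Y Z$)
$\left(-7\right) \left(-1\right) C{\left(-1,n \right)} 9 = \left(-7\right) \left(-1\right) \left(2 + 2 \left(-1\right) - 2\right) 9 = 7 \left(2 - 2 - 2\right) 9 = 7 \left(-2\right) 9 = \left(-14\right) 9 = -126$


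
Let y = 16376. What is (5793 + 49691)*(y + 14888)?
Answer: 1734651776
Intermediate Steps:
(5793 + 49691)*(y + 14888) = (5793 + 49691)*(16376 + 14888) = 55484*31264 = 1734651776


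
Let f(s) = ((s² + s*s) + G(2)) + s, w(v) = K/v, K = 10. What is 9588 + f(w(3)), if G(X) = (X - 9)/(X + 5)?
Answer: 86513/9 ≈ 9612.6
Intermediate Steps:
G(X) = (-9 + X)/(5 + X)
w(v) = 10/v
f(s) = -1 + s + 2*s² (f(s) = ((s² + s*s) + (-9 + 2)/(5 + 2)) + s = ((s² + s²) - 7/7) + s = (2*s² + (⅐)*(-7)) + s = (2*s² - 1) + s = (-1 + 2*s²) + s = -1 + s + 2*s²)
9588 + f(w(3)) = 9588 + (-1 + 10/3 + 2*(10/3)²) = 9588 + (-1 + 10/3 + 2*(100/9)) = 9588 + (-1 + 10/3 + 200/9) = 9588 + 221/9 = 86513/9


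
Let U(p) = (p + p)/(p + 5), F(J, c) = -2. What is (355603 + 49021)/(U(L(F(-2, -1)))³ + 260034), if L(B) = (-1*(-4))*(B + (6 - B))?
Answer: 4934187368/3171039909 ≈ 1.5560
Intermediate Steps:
L(B) = 24 (L(B) = 4*6 = 24)
U(p) = 2*p/(5 + p) (U(p) = (2*p)/(5 + p) = 2*p/(5 + p))
(355603 + 49021)/(U(L(F(-2, -1)))³ + 260034) = (355603 + 49021)/((2*24/(5 + 24))³ + 260034) = 404624/((2*24/29)³ + 260034) = 404624/((2*24*(1/29))³ + 260034) = 404624/((48/29)³ + 260034) = 404624/(110592/24389 + 260034) = 404624/(6342079818/24389) = 404624*(24389/6342079818) = 4934187368/3171039909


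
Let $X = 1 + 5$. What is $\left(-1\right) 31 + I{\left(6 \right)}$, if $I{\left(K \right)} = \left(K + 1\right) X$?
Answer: $11$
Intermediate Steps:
$X = 6$
$I{\left(K \right)} = 6 + 6 K$ ($I{\left(K \right)} = \left(K + 1\right) 6 = \left(1 + K\right) 6 = 6 + 6 K$)
$\left(-1\right) 31 + I{\left(6 \right)} = \left(-1\right) 31 + \left(6 + 6 \cdot 6\right) = -31 + \left(6 + 36\right) = -31 + 42 = 11$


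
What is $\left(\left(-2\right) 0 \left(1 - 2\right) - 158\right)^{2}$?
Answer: $24964$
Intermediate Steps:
$\left(\left(-2\right) 0 \left(1 - 2\right) - 158\right)^{2} = \left(0 \left(-1\right) - 158\right)^{2} = \left(0 - 158\right)^{2} = \left(-158\right)^{2} = 24964$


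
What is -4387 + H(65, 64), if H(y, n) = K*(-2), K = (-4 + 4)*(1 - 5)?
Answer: -4387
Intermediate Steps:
K = 0 (K = 0*(-4) = 0)
H(y, n) = 0 (H(y, n) = 0*(-2) = 0)
-4387 + H(65, 64) = -4387 + 0 = -4387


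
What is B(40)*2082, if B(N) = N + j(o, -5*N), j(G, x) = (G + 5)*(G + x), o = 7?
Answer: -4738632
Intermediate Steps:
j(G, x) = (5 + G)*(G + x)
B(N) = 84 - 59*N (B(N) = N + (7² + 5*7 + 5*(-5*N) + 7*(-5*N)) = N + (49 + 35 - 25*N - 35*N) = N + (84 - 60*N) = 84 - 59*N)
B(40)*2082 = (84 - 59*40)*2082 = (84 - 2360)*2082 = -2276*2082 = -4738632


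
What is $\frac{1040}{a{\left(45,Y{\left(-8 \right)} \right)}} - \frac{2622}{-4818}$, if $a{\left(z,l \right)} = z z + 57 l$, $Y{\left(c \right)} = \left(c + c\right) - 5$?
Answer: $\frac{299239}{166221} \approx 1.8002$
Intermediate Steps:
$Y{\left(c \right)} = -5 + 2 c$ ($Y{\left(c \right)} = 2 c - 5 = -5 + 2 c$)
$a{\left(z,l \right)} = z^{2} + 57 l$
$\frac{1040}{a{\left(45,Y{\left(-8 \right)} \right)}} - \frac{2622}{-4818} = \frac{1040}{45^{2} + 57 \left(-5 + 2 \left(-8\right)\right)} - \frac{2622}{-4818} = \frac{1040}{2025 + 57 \left(-5 - 16\right)} - - \frac{437}{803} = \frac{1040}{2025 + 57 \left(-21\right)} + \frac{437}{803} = \frac{1040}{2025 - 1197} + \frac{437}{803} = \frac{1040}{828} + \frac{437}{803} = 1040 \cdot \frac{1}{828} + \frac{437}{803} = \frac{260}{207} + \frac{437}{803} = \frac{299239}{166221}$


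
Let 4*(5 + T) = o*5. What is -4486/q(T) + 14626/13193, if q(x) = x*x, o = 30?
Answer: -174940342/55740425 ≈ -3.1385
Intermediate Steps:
T = 65/2 (T = -5 + (30*5)/4 = -5 + (¼)*150 = -5 + 75/2 = 65/2 ≈ 32.500)
q(x) = x²
-4486/q(T) + 14626/13193 = -4486/((65/2)²) + 14626/13193 = -4486/4225/4 + 14626*(1/13193) = -4486*4/4225 + 14626/13193 = -17944/4225 + 14626/13193 = -174940342/55740425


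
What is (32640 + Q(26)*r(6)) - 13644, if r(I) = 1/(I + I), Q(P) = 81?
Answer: 76011/4 ≈ 19003.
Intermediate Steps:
r(I) = 1/(2*I)
(32640 + Q(26)*r(6)) - 13644 = (32640 + 81*((½)/6)) - 13644 = (32640 + 81*((½)*(⅙))) - 13644 = (32640 + 81*(1/12)) - 13644 = (32640 + 27/4) - 13644 = 130587/4 - 13644 = 76011/4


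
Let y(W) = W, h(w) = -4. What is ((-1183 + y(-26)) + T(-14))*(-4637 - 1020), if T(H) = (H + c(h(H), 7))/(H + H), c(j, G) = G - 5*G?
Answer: 13661655/2 ≈ 6.8308e+6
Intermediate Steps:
c(j, G) = -4*G
T(H) = (-28 + H)/(2*H) (T(H) = (H - 4*7)/(H + H) = (H - 28)/((2*H)) = (-28 + H)*(1/(2*H)) = (-28 + H)/(2*H))
((-1183 + y(-26)) + T(-14))*(-4637 - 1020) = ((-1183 - 26) + (½)*(-28 - 14)/(-14))*(-4637 - 1020) = (-1209 + (½)*(-1/14)*(-42))*(-5657) = (-1209 + 3/2)*(-5657) = -2415/2*(-5657) = 13661655/2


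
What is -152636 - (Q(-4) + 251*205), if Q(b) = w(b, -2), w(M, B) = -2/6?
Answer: -612272/3 ≈ -2.0409e+5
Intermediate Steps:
w(M, B) = -⅓ (w(M, B) = -2*⅙ = -⅓)
Q(b) = -⅓
-152636 - (Q(-4) + 251*205) = -152636 - (-⅓ + 251*205) = -152636 - (-⅓ + 51455) = -152636 - 1*154364/3 = -152636 - 154364/3 = -612272/3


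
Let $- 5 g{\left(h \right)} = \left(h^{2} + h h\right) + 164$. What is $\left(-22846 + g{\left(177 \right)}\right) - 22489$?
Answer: $- \frac{289497}{5} \approx -57899.0$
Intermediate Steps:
$g{\left(h \right)} = - \frac{164}{5} - \frac{2 h^{2}}{5}$ ($g{\left(h \right)} = - \frac{\left(h^{2} + h h\right) + 164}{5} = - \frac{\left(h^{2} + h^{2}\right) + 164}{5} = - \frac{2 h^{2} + 164}{5} = - \frac{164 + 2 h^{2}}{5} = - \frac{164}{5} - \frac{2 h^{2}}{5}$)
$\left(-22846 + g{\left(177 \right)}\right) - 22489 = \left(-22846 - \left(\frac{164}{5} + \frac{2 \cdot 177^{2}}{5}\right)\right) - 22489 = \left(-22846 - \frac{62822}{5}\right) - 22489 = - \frac{177052}{5} - 22489 = - \frac{289497}{5}$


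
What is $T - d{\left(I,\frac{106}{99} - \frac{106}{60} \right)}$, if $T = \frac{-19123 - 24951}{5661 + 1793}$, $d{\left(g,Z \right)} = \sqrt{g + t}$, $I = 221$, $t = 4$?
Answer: $- \frac{77942}{3727} \approx -20.913$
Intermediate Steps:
$d{\left(g,Z \right)} = \sqrt{4 + g}$ ($d{\left(g,Z \right)} = \sqrt{g + 4} = \sqrt{4 + g}$)
$T = - \frac{22037}{3727}$ ($T = - \frac{44074}{7454} = \left(-44074\right) \frac{1}{7454} = - \frac{22037}{3727} \approx -5.9128$)
$T - d{\left(I,\frac{106}{99} - \frac{106}{60} \right)} = - \frac{22037}{3727} - \sqrt{4 + 221} = - \frac{22037}{3727} - \sqrt{225} = - \frac{22037}{3727} - 15 = - \frac{77942}{3727}$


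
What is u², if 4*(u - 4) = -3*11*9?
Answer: 78961/16 ≈ 4935.1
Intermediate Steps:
u = -281/4 (u = 4 + (-3*11*9)/4 = 4 + (-33*9)/4 = 4 + (¼)*(-297) = 4 - 297/4 = -281/4 ≈ -70.250)
u² = (-281/4)² = 78961/16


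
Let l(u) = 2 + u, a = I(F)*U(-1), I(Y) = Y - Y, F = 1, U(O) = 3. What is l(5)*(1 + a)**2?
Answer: 7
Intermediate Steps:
I(Y) = 0
a = 0 (a = 0*3 = 0)
l(5)*(1 + a)**2 = (2 + 5)*(1 + 0)**2 = 7*1**2 = 7*1 = 7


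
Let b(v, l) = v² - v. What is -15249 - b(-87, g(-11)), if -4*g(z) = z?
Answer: -22905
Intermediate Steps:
g(z) = -z/4
-15249 - b(-87, g(-11)) = -15249 - (-87)*(-1 - 87) = -15249 - (-87)*(-88) = -15249 - 1*7656 = -15249 - 7656 = -22905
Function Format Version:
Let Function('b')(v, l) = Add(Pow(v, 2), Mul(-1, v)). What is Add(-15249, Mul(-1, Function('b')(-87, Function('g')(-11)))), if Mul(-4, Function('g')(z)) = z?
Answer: -22905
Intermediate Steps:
Function('g')(z) = Mul(Rational(-1, 4), z)
Add(-15249, Mul(-1, Function('b')(-87, Function('g')(-11)))) = Add(-15249, Mul(-1, Mul(-87, Add(-1, -87)))) = Add(-15249, Mul(-1, Mul(-87, -88))) = Add(-15249, Mul(-1, 7656)) = Add(-15249, -7656) = -22905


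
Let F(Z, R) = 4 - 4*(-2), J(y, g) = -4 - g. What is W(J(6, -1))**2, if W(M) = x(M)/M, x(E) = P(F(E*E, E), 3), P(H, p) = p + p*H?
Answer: 169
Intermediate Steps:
F(Z, R) = 12 (F(Z, R) = 4 + 8 = 12)
P(H, p) = p + H*p
x(E) = 39 (x(E) = 3*(1 + 12) = 3*13 = 39)
W(M) = 39/M
W(J(6, -1))**2 = (39/(-4 - 1*(-1)))**2 = (39/(-4 + 1))**2 = (39/(-3))**2 = (39*(-1/3))**2 = (-13)**2 = 169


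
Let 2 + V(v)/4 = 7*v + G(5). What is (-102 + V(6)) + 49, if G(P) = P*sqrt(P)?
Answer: 107 + 20*sqrt(5) ≈ 151.72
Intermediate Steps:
G(P) = P**(3/2)
V(v) = -8 + 20*sqrt(5) + 28*v (V(v) = -8 + 4*(7*v + 5**(3/2)) = -8 + 4*(7*v + 5*sqrt(5)) = -8 + 4*(5*sqrt(5) + 7*v) = -8 + (20*sqrt(5) + 28*v) = -8 + 20*sqrt(5) + 28*v)
(-102 + V(6)) + 49 = (-102 + (-8 + 20*sqrt(5) + 28*6)) + 49 = (-102 + (-8 + 20*sqrt(5) + 168)) + 49 = (-102 + (160 + 20*sqrt(5))) + 49 = (58 + 20*sqrt(5)) + 49 = 107 + 20*sqrt(5)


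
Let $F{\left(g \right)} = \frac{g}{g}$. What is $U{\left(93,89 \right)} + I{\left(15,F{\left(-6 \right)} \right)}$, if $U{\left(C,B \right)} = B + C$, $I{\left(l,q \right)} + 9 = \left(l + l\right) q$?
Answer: $203$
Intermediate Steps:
$F{\left(g \right)} = 1$
$I{\left(l,q \right)} = -9 + 2 l q$ ($I{\left(l,q \right)} = -9 + \left(l + l\right) q = -9 + 2 l q$)
$U{\left(93,89 \right)} + I{\left(15,F{\left(-6 \right)} \right)} = \left(89 + 93\right) - \left(9 - 30\right) = 182 + \left(-9 + 30\right) = 182 + 21 = 203$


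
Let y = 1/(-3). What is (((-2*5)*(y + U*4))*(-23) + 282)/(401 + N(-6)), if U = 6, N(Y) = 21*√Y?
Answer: 6887576/490341 - 120232*I*√6/163447 ≈ 14.047 - 1.8019*I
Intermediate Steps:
y = -⅓ ≈ -0.33333
(((-2*5)*(y + U*4))*(-23) + 282)/(401 + N(-6)) = (((-2*5)*(-⅓ + 6*4))*(-23) + 282)/(401 + 21*√(-6)) = (-10*(-⅓ + 24)*(-23) + 282)/(401 + 21*(I*√6)) = (-10*71/3*(-23) + 282)/(401 + 21*I*√6) = (-710/3*(-23) + 282)/(401 + 21*I*√6) = (16330/3 + 282)/(401 + 21*I*√6) = 17176/(3*(401 + 21*I*√6))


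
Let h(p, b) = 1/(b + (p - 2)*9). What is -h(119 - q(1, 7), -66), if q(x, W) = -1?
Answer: -1/996 ≈ -0.0010040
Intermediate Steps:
h(p, b) = 1/(-18 + b + 9*p) (h(p, b) = 1/(b + (-2 + p)*9) = 1/(b + (-18 + 9*p)) = 1/(-18 + b + 9*p))
-h(119 - q(1, 7), -66) = -1/(-18 - 66 + 9*(119 - 1*(-1))) = -1/(-18 - 66 + 9*(119 + 1)) = -1/(-18 - 66 + 9*120) = -1/(-18 - 66 + 1080) = -1/996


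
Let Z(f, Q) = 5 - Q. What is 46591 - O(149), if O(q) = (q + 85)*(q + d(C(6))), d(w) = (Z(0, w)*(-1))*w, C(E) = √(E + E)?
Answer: 8917 + 2340*√3 ≈ 12970.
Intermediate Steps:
C(E) = √2*√E (C(E) = √(2*E) = √2*√E)
d(w) = w*(-5 + w) (d(w) = ((5 - w)*(-1))*w = (-5 + w)*w = w*(-5 + w))
O(q) = (85 + q)*(q + 2*√3*(-5 + 2*√3)) (O(q) = (q + 85)*(q + (√2*√6)*(-5 + √2*√6)) = (85 + q)*(q + (2*√3)*(-5 + 2*√3)) = (85 + q)*(q + 2*√3*(-5 + 2*√3)))
46591 - O(149) = 46591 - (1020 + 149² - 850*√3 + 97*149 - 10*149*√3) = 46591 - (1020 + 22201 - 850*√3 + 14453 - 1490*√3) = 46591 - (37674 - 2340*√3) = 46591 + (-37674 + 2340*√3) = 8917 + 2340*√3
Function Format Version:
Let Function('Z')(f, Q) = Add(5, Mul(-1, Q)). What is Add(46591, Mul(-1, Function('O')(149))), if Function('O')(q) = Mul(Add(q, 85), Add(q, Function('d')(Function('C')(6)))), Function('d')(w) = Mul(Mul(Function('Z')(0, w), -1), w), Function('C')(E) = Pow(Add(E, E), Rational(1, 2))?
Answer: Add(8917, Mul(2340, Pow(3, Rational(1, 2)))) ≈ 12970.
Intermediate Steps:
Function('C')(E) = Mul(Pow(2, Rational(1, 2)), Pow(E, Rational(1, 2))) (Function('C')(E) = Pow(Mul(2, E), Rational(1, 2)) = Mul(Pow(2, Rational(1, 2)), Pow(E, Rational(1, 2))))
Function('d')(w) = Mul(w, Add(-5, w)) (Function('d')(w) = Mul(Mul(Add(5, Mul(-1, w)), -1), w) = Mul(Add(-5, w), w) = Mul(w, Add(-5, w)))
Function('O')(q) = Mul(Add(85, q), Add(q, Mul(2, Pow(3, Rational(1, 2)), Add(-5, Mul(2, Pow(3, Rational(1, 2))))))) (Function('O')(q) = Mul(Add(q, 85), Add(q, Mul(Mul(Pow(2, Rational(1, 2)), Pow(6, Rational(1, 2))), Add(-5, Mul(Pow(2, Rational(1, 2)), Pow(6, Rational(1, 2))))))) = Mul(Add(85, q), Add(q, Mul(Mul(2, Pow(3, Rational(1, 2))), Add(-5, Mul(2, Pow(3, Rational(1, 2))))))) = Mul(Add(85, q), Add(q, Mul(2, Pow(3, Rational(1, 2)), Add(-5, Mul(2, Pow(3, Rational(1, 2))))))))
Add(46591, Mul(-1, Function('O')(149))) = Add(46591, Mul(-1, Add(1020, Pow(149, 2), Mul(-850, Pow(3, Rational(1, 2))), Mul(97, 149), Mul(-10, 149, Pow(3, Rational(1, 2)))))) = Add(46591, Mul(-1, Add(1020, 22201, Mul(-850, Pow(3, Rational(1, 2))), 14453, Mul(-1490, Pow(3, Rational(1, 2)))))) = Add(46591, Mul(-1, Add(37674, Mul(-2340, Pow(3, Rational(1, 2)))))) = Add(46591, Add(-37674, Mul(2340, Pow(3, Rational(1, 2))))) = Add(8917, Mul(2340, Pow(3, Rational(1, 2))))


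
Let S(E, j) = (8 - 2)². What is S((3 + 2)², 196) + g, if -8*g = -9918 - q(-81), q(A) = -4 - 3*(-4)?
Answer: 5107/4 ≈ 1276.8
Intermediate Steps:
q(A) = 8 (q(A) = -4 + 12 = 8)
S(E, j) = 36 (S(E, j) = 6² = 36)
g = 4963/4 (g = -(-9918 - 1*8)/8 = -(-9918 - 8)/8 = -⅛*(-9926) = 4963/4 ≈ 1240.8)
S((3 + 2)², 196) + g = 36 + 4963/4 = 5107/4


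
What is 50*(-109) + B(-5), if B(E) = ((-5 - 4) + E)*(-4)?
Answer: -5394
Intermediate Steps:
B(E) = 36 - 4*E (B(E) = (-9 + E)*(-4) = 36 - 4*E)
50*(-109) + B(-5) = 50*(-109) + (36 - 4*(-5)) = -5450 + (36 + 20) = -5450 + 56 = -5394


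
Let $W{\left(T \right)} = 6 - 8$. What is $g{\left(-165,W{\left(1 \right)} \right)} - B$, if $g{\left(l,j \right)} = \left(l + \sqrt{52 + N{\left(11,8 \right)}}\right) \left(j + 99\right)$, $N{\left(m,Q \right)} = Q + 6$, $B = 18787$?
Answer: $-34792 + 97 \sqrt{66} \approx -34004.0$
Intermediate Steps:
$W{\left(T \right)} = -2$ ($W{\left(T \right)} = 6 - 8 = -2$)
$N{\left(m,Q \right)} = 6 + Q$
$g{\left(l,j \right)} = \left(99 + j\right) \left(l + \sqrt{66}\right)$ ($g{\left(l,j \right)} = \left(l + \sqrt{52 + \left(6 + 8\right)}\right) \left(j + 99\right) = \left(l + \sqrt{52 + 14}\right) \left(99 + j\right) = \left(l + \sqrt{66}\right) \left(99 + j\right) = \left(99 + j\right) \left(l + \sqrt{66}\right)$)
$g{\left(-165,W{\left(1 \right)} \right)} - B = \left(99 \left(-165\right) + 99 \sqrt{66} - -330 - 2 \sqrt{66}\right) - 18787 = \left(-16335 + 99 \sqrt{66} + 330 - 2 \sqrt{66}\right) - 18787 = \left(-16005 + 97 \sqrt{66}\right) - 18787 = -34792 + 97 \sqrt{66}$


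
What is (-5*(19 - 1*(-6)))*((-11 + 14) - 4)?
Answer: 125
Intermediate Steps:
(-5*(19 - 1*(-6)))*((-11 + 14) - 4) = (-5*(19 + 6))*(3 - 4) = -5*25*(-1) = -125*(-1) = 125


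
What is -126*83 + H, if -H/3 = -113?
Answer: -10119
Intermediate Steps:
H = 339 (H = -3*(-113) = 339)
-126*83 + H = -126*83 + 339 = -10458 + 339 = -10119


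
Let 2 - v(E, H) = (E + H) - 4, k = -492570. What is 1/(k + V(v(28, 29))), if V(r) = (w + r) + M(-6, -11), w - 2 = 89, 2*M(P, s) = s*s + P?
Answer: -2/984945 ≈ -2.0306e-6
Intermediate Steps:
M(P, s) = P/2 + s²/2 (M(P, s) = (s*s + P)/2 = (s² + P)/2 = (P + s²)/2 = P/2 + s²/2)
w = 91 (w = 2 + 89 = 91)
v(E, H) = 6 - E - H (v(E, H) = 2 - ((E + H) - 4) = 2 - (-4 + E + H) = 2 + (4 - E - H) = 6 - E - H)
V(r) = 297/2 + r (V(r) = (91 + r) + ((½)*(-6) + (½)*(-11)²) = (91 + r) + (-3 + (½)*121) = (91 + r) + (-3 + 121/2) = (91 + r) + 115/2 = 297/2 + r)
1/(k + V(v(28, 29))) = 1/(-492570 + (297/2 + (6 - 1*28 - 1*29))) = 1/(-492570 + (297/2 + (6 - 28 - 29))) = 1/(-492570 + (297/2 - 51)) = 1/(-492570 + 195/2) = 1/(-984945/2) = -2/984945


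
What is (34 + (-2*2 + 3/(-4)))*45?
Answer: 5265/4 ≈ 1316.3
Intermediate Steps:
(34 + (-2*2 + 3/(-4)))*45 = (34 + (-4 + 3*(-¼)))*45 = (34 + (-4 - ¾))*45 = (34 - 19/4)*45 = (117/4)*45 = 5265/4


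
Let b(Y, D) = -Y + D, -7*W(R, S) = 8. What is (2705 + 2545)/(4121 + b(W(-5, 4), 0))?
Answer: 7350/5771 ≈ 1.2736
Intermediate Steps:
W(R, S) = -8/7 (W(R, S) = -⅐*8 = -8/7)
b(Y, D) = D - Y
(2705 + 2545)/(4121 + b(W(-5, 4), 0)) = (2705 + 2545)/(4121 + (0 - 1*(-8/7))) = 5250/(4121 + (0 + 8/7)) = 5250/(4121 + 8/7) = 5250/(28855/7) = 5250*(7/28855) = 7350/5771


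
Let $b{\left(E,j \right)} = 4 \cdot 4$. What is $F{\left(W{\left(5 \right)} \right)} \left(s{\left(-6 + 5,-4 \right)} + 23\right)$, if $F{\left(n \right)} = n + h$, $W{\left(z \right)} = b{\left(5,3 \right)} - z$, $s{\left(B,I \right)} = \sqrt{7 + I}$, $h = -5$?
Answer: $138 + 6 \sqrt{3} \approx 148.39$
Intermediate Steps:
$b{\left(E,j \right)} = 16$
$W{\left(z \right)} = 16 - z$
$F{\left(n \right)} = -5 + n$ ($F{\left(n \right)} = n - 5 = -5 + n$)
$F{\left(W{\left(5 \right)} \right)} \left(s{\left(-6 + 5,-4 \right)} + 23\right) = \left(-5 + \left(16 - 5\right)\right) \left(\sqrt{7 - 4} + 23\right) = \left(-5 + \left(16 - 5\right)\right) \left(\sqrt{3} + 23\right) = \left(-5 + 11\right) \left(23 + \sqrt{3}\right) = 6 \left(23 + \sqrt{3}\right) = 138 + 6 \sqrt{3}$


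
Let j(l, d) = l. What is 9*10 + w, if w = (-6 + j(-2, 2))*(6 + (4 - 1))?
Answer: 18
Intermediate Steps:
w = -72 (w = (-6 - 2)*(6 + (4 - 1)) = -8*(6 + 3) = -8*9 = -72)
9*10 + w = 9*10 - 72 = 90 - 72 = 18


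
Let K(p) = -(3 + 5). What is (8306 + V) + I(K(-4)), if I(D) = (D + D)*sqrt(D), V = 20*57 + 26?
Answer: 9472 - 32*I*sqrt(2) ≈ 9472.0 - 45.255*I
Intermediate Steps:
K(p) = -8 (K(p) = -1*8 = -8)
V = 1166 (V = 1140 + 26 = 1166)
I(D) = 2*D**(3/2) (I(D) = (2*D)*sqrt(D) = 2*D**(3/2))
(8306 + V) + I(K(-4)) = (8306 + 1166) + 2*(-8)**(3/2) = 9472 + 2*(-16*I*sqrt(2)) = 9472 - 32*I*sqrt(2)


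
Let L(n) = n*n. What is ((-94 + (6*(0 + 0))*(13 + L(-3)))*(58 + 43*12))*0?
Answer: 0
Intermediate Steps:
L(n) = n**2
((-94 + (6*(0 + 0))*(13 + L(-3)))*(58 + 43*12))*0 = ((-94 + (6*(0 + 0))*(13 + (-3)**2))*(58 + 43*12))*0 = ((-94 + (6*0)*(13 + 9))*(58 + 516))*0 = ((-94 + 0*22)*574)*0 = ((-94 + 0)*574)*0 = -94*574*0 = -53956*0 = 0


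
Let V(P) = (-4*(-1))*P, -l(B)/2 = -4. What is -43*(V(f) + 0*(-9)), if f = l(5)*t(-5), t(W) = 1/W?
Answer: 1376/5 ≈ 275.20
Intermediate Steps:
l(B) = 8 (l(B) = -2*(-4) = 8)
f = -8/5 (f = 8/(-5) = 8*(-⅕) = -8/5 ≈ -1.6000)
V(P) = 4*P
-43*(V(f) + 0*(-9)) = -43*(4*(-8/5) + 0*(-9)) = -43*(-32/5 + 0) = -43*(-32/5) = 1376/5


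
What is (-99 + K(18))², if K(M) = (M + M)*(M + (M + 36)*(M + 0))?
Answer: 1263162681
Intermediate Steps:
K(M) = 2*M*(M + M*(36 + M)) (K(M) = (2*M)*(M + (36 + M)*M) = (2*M)*(M + M*(36 + M)) = 2*M*(M + M*(36 + M)))
(-99 + K(18))² = (-99 + 2*18²*(37 + 18))² = (-99 + 2*324*55)² = (-99 + 35640)² = 35541² = 1263162681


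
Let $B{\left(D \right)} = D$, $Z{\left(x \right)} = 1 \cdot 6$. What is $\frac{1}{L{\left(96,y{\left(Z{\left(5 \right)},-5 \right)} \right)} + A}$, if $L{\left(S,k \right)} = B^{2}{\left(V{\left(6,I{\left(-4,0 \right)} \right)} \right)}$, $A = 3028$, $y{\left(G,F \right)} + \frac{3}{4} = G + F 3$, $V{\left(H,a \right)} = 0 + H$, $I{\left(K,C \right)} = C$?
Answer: $\frac{1}{3064} \approx 0.00032637$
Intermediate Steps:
$Z{\left(x \right)} = 6$
$V{\left(H,a \right)} = H$
$y{\left(G,F \right)} = - \frac{3}{4} + G + 3 F$ ($y{\left(G,F \right)} = - \frac{3}{4} + \left(G + F 3\right) = - \frac{3}{4} + \left(G + 3 F\right) = - \frac{3}{4} + G + 3 F$)
$L{\left(S,k \right)} = 36$ ($L{\left(S,k \right)} = 6^{2} = 36$)
$\frac{1}{L{\left(96,y{\left(Z{\left(5 \right)},-5 \right)} \right)} + A} = \frac{1}{36 + 3028} = \frac{1}{3064}$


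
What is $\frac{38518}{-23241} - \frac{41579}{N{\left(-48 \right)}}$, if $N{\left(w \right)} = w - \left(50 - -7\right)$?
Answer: $\frac{106921461}{271145} \approx 394.33$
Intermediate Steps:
$N{\left(w \right)} = -57 + w$ ($N{\left(w \right)} = w - \left(50 + 7\right) = w - 57 = -57 + w$)
$\frac{38518}{-23241} - \frac{41579}{N{\left(-48 \right)}} = \frac{38518}{-23241} - \frac{41579}{-57 - 48} = 38518 \left(- \frac{1}{23241}\right) - \frac{41579}{-105} = - \frac{38518}{23241} - - \frac{41579}{105} = - \frac{38518}{23241} + \frac{41579}{105} = \frac{106921461}{271145}$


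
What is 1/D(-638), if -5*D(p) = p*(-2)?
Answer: -5/1276 ≈ -0.0039185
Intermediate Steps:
D(p) = 2*p/5 (D(p) = -p*(-2)/5 = -(-2)*p/5 = 2*p/5)
1/D(-638) = 1/((2/5)*(-638)) = 1/(-1276/5) = -5/1276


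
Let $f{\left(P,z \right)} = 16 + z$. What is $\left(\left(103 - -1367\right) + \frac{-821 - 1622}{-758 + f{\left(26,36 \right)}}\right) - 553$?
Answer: $\frac{649845}{706} \approx 920.46$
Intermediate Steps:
$\left(\left(103 - -1367\right) + \frac{-821 - 1622}{-758 + f{\left(26,36 \right)}}\right) - 553 = \left(\left(103 - -1367\right) + \frac{-821 - 1622}{-758 + \left(16 + 36\right)}\right) - 553 = \left(\left(103 + 1367\right) - \frac{2443}{-758 + 52}\right) - 553 = \left(1470 - \frac{2443}{-706}\right) - 553 = \left(1470 - - \frac{2443}{706}\right) - 553 = \left(1470 + \frac{2443}{706}\right) - 553 = \frac{1040263}{706} - 553 = \frac{649845}{706}$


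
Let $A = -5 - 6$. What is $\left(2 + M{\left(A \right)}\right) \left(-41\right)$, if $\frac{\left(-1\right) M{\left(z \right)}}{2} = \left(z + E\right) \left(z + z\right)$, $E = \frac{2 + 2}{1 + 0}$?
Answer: $12546$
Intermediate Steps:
$E = 4$ ($E = \frac{4}{1} = 4 \cdot 1 = 4$)
$A = -11$ ($A = -5 - 6 = -11$)
$M{\left(z \right)} = - 4 z \left(4 + z\right)$ ($M{\left(z \right)} = - 2 \left(z + 4\right) \left(z + z\right) = - 2 \left(4 + z\right) 2 z = - 2 \cdot 2 z \left(4 + z\right) = - 4 z \left(4 + z\right)$)
$\left(2 + M{\left(A \right)}\right) \left(-41\right) = \left(2 - - 44 \left(4 - 11\right)\right) \left(-41\right) = \left(2 - \left(-44\right) \left(-7\right)\right) \left(-41\right) = \left(2 - 308\right) \left(-41\right) = \left(-306\right) \left(-41\right) = 12546$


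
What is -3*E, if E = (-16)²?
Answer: -768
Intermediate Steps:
E = 256
-3*E = -3*256 = -768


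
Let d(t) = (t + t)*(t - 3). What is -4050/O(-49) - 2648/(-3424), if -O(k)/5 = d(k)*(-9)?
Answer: 51508/68159 ≈ 0.75570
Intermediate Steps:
d(t) = 2*t*(-3 + t) (d(t) = (2*t)*(-3 + t) = 2*t*(-3 + t))
O(k) = 90*k*(-3 + k) (O(k) = -5*2*k*(-3 + k)*(-9) = -(-90)*k*(-3 + k) = 90*k*(-3 + k))
-4050/O(-49) - 2648/(-3424) = -4050*(-1/(4410*(-3 - 49))) - 2648/(-3424) = -4050/(90*(-49)*(-52)) - 2648*(-1/3424) = -4050/229320 + 331/428 = -4050*1/229320 + 331/428 = -45/2548 + 331/428 = 51508/68159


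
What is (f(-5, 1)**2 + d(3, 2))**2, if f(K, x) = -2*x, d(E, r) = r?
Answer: 36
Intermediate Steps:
(f(-5, 1)**2 + d(3, 2))**2 = ((-2*1)**2 + 2)**2 = ((-2)**2 + 2)**2 = (4 + 2)**2 = 6**2 = 36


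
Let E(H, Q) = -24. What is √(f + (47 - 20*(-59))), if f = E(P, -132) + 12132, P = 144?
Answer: √13335 ≈ 115.48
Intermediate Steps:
f = 12108 (f = -24 + 12132 = 12108)
√(f + (47 - 20*(-59))) = √(12108 + (47 - 20*(-59))) = √(12108 + (47 + 1180)) = √(12108 + 1227) = √13335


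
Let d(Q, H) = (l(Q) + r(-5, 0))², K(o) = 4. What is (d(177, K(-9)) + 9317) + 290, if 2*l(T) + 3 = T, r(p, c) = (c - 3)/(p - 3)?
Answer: 1103449/64 ≈ 17241.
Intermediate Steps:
r(p, c) = (-3 + c)/(-3 + p)
l(T) = -3/2 + T/2
d(Q, H) = (-9/8 + Q/2)² (d(Q, H) = ((-3/2 + Q/2) + (-3 + 0)/(-3 - 5))² = ((-3/2 + Q/2) - 3/(-8))² = ((-3/2 + Q/2) - ⅛*(-3))² = ((-3/2 + Q/2) + 3/8)² = (-9/8 + Q/2)²)
(d(177, K(-9)) + 9317) + 290 = ((-9 + 4*177)²/64 + 9317) + 290 = ((-9 + 708)²/64 + 9317) + 290 = ((1/64)*699² + 9317) + 290 = ((1/64)*488601 + 9317) + 290 = (488601/64 + 9317) + 290 = 1084889/64 + 290 = 1103449/64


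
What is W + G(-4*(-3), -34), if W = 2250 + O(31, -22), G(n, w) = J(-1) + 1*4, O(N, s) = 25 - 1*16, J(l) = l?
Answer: 2262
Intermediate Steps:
O(N, s) = 9 (O(N, s) = 25 - 16 = 9)
G(n, w) = 3 (G(n, w) = -1 + 1*4 = -1 + 4 = 3)
W = 2259 (W = 2250 + 9 = 2259)
W + G(-4*(-3), -34) = 2259 + 3 = 2262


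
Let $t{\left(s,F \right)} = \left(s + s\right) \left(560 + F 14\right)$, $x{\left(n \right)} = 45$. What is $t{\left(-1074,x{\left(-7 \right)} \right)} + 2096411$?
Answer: $-459709$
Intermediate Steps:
$t{\left(s,F \right)} = 2 s \left(560 + 14 F\right)$
$t{\left(-1074,x{\left(-7 \right)} \right)} + 2096411 = 28 \left(-1074\right) \left(40 + 45\right) + 2096411 = 28 \left(-1074\right) 85 + 2096411 = -2556120 + 2096411 = -459709$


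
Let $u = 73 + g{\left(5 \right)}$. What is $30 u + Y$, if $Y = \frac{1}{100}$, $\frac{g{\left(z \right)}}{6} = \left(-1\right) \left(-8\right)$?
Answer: $\frac{363001}{100} \approx 3630.0$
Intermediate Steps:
$g{\left(z \right)} = 48$ ($g{\left(z \right)} = 6 \left(\left(-1\right) \left(-8\right)\right) = 6 \cdot 8 = 48$)
$u = 121$ ($u = 73 + 48 = 121$)
$Y = \frac{1}{100} \approx 0.01$
$30 u + Y = 30 \cdot 121 + \frac{1}{100} = 3630 + \frac{1}{100} = \frac{363001}{100}$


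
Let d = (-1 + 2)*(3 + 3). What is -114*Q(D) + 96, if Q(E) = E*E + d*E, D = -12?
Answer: -8112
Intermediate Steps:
d = 6 (d = 1*6 = 6)
Q(E) = E² + 6*E (Q(E) = E*E + 6*E = E² + 6*E)
-114*Q(D) + 96 = -(-1368)*(6 - 12) + 96 = -(-1368)*(-6) + 96 = -114*72 + 96 = -8208 + 96 = -8112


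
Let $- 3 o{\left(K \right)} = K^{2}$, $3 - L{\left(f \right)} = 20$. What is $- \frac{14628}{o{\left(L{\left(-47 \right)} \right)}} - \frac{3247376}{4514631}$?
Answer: $\frac{17925597740}{118611669} \approx 151.13$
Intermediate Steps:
$L{\left(f \right)} = -17$ ($L{\left(f \right)} = 3 - 20 = -17$)
$o{\left(K \right)} = - \frac{K^{2}}{3}$
$- \frac{14628}{o{\left(L{\left(-47 \right)} \right)}} - \frac{3247376}{4514631} = - \frac{14628}{\left(- \frac{1}{3}\right) \left(-17\right)^{2}} - \frac{3247376}{4514631} = - \frac{14628}{\left(- \frac{1}{3}\right) 289} - \frac{295216}{410421} = - \frac{14628}{- \frac{289}{3}} - \frac{295216}{410421} = \left(-14628\right) \left(- \frac{3}{289}\right) - \frac{295216}{410421} = \frac{43884}{289} - \frac{295216}{410421} = \frac{17925597740}{118611669}$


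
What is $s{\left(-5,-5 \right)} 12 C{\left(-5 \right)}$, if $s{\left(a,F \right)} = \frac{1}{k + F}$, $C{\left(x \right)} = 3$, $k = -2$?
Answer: $- \frac{36}{7} \approx -5.1429$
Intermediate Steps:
$s{\left(a,F \right)} = \frac{1}{-2 + F}$
$s{\left(-5,-5 \right)} 12 C{\left(-5 \right)} = \frac{1}{-2 - 5} \cdot 12 \cdot 3 = \frac{1}{-7} \cdot 12 \cdot 3 = \left(- \frac{1}{7}\right) 12 \cdot 3 = \left(- \frac{12}{7}\right) 3 = - \frac{36}{7}$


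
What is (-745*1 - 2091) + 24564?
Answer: 21728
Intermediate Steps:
(-745*1 - 2091) + 24564 = (-745 - 2091) + 24564 = -2836 + 24564 = 21728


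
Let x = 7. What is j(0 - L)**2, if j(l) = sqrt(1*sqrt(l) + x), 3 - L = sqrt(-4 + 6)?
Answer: 7 + sqrt(-3 + sqrt(2)) ≈ 7.0 + 1.2593*I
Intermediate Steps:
L = 3 - sqrt(2) (L = 3 - sqrt(-4 + 6) = 3 - sqrt(2) ≈ 1.5858)
j(l) = sqrt(7 + sqrt(l)) (j(l) = sqrt(1*sqrt(l) + 7) = sqrt(sqrt(l) + 7) = sqrt(7 + sqrt(l)))
j(0 - L)**2 = (sqrt(7 + sqrt(0 - (3 - sqrt(2)))))**2 = (sqrt(7 + sqrt(0 + (-3 + sqrt(2)))))**2 = (sqrt(7 + sqrt(-3 + sqrt(2))))**2 = 7 + sqrt(-3 + sqrt(2))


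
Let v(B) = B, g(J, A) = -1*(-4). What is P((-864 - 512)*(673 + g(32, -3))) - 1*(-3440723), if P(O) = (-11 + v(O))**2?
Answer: 867813063692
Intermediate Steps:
g(J, A) = 4
P(O) = (-11 + O)**2
P((-864 - 512)*(673 + g(32, -3))) - 1*(-3440723) = (-11 + (-864 - 512)*(673 + 4))**2 - 1*(-3440723) = (-11 - 1376*677)**2 + 3440723 = (-11 - 931552)**2 + 3440723 = (-931563)**2 + 3440723 = 867809622969 + 3440723 = 867813063692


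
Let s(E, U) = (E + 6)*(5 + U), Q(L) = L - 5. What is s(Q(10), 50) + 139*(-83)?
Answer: -10932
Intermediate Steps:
Q(L) = -5 + L
s(E, U) = (5 + U)*(6 + E) (s(E, U) = (6 + E)*(5 + U) = (5 + U)*(6 + E))
s(Q(10), 50) + 139*(-83) = (30 + 5*(-5 + 10) + 6*50 + (-5 + 10)*50) + 139*(-83) = (30 + 5*5 + 300 + 5*50) - 11537 = (30 + 25 + 300 + 250) - 11537 = 605 - 11537 = -10932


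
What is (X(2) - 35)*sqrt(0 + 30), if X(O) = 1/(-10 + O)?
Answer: -281*sqrt(30)/8 ≈ -192.39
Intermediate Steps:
(X(2) - 35)*sqrt(0 + 30) = (1/(-10 + 2) - 35)*sqrt(0 + 30) = (1/(-8) - 35)*sqrt(30) = (-1/8 - 35)*sqrt(30) = -281*sqrt(30)/8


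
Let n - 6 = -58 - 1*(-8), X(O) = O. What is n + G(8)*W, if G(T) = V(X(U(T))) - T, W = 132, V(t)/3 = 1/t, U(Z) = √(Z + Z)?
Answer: -1001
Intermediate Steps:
U(Z) = √2*√Z (U(Z) = √(2*Z) = √2*√Z)
V(t) = 3/t
G(T) = -T + 3*√2/(2*√T) (G(T) = 3/((√2*√T)) - T = 3*(√2/(2*√T)) - T = 3*√2/(2*√T) - T = -T + 3*√2/(2*√T))
n = -44 (n = 6 + (-58 - 1*(-8)) = 6 + (-58 + 8) = 6 - 50 = -44)
n + G(8)*W = -44 + (-1*8 + 3*√2/(2*√8))*132 = -44 + (-8 + 3*√2*(√2/4)/2)*132 = -44 + (-8 + ¾)*132 = -44 - 29/4*132 = -44 - 957 = -1001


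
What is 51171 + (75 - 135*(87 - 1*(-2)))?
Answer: 39231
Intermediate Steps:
51171 + (75 - 135*(87 - 1*(-2))) = 51171 + (75 - 135*(87 + 2)) = 51171 + (75 - 135*89) = 51171 + (75 - 12015) = 51171 - 11940 = 39231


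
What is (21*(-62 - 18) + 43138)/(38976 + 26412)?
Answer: 20729/32694 ≈ 0.63403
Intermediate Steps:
(21*(-62 - 18) + 43138)/(38976 + 26412) = (21*(-80) + 43138)/65388 = (-1680 + 43138)*(1/65388) = 41458*(1/65388) = 20729/32694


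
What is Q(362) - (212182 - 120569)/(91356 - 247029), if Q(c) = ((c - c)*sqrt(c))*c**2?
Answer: 91613/155673 ≈ 0.58850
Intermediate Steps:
Q(c) = 0 (Q(c) = (0*sqrt(c))*c**2 = 0*c**2 = 0)
Q(362) - (212182 - 120569)/(91356 - 247029) = 0 - (212182 - 120569)/(91356 - 247029) = 0 - 91613/(-155673) = 0 - 91613*(-1)/155673 = 0 - 1*(-91613/155673) = 0 + 91613/155673 = 91613/155673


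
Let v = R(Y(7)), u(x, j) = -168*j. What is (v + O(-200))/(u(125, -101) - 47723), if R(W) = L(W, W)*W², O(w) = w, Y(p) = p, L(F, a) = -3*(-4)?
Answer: -388/30755 ≈ -0.012616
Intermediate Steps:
L(F, a) = 12
R(W) = 12*W²
v = 588 (v = 12*7² = 12*49 = 588)
(v + O(-200))/(u(125, -101) - 47723) = (588 - 200)/(-168*(-101) - 47723) = 388/(16968 - 47723) = 388/(-30755) = 388*(-1/30755) = -388/30755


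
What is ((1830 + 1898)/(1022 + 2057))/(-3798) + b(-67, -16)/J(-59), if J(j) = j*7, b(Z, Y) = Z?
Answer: 390980575/2414819673 ≈ 0.16191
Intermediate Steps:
J(j) = 7*j
((1830 + 1898)/(1022 + 2057))/(-3798) + b(-67, -16)/J(-59) = ((1830 + 1898)/(1022 + 2057))/(-3798) - 67/(7*(-59)) = (3728/3079)*(-1/3798) - 67/(-413) = (3728*(1/3079))*(-1/3798) - 67*(-1/413) = (3728/3079)*(-1/3798) + 67/413 = -1864/5847021 + 67/413 = 390980575/2414819673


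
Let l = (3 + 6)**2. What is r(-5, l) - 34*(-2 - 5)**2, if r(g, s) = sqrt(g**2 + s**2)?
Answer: -1666 + sqrt(6586) ≈ -1584.8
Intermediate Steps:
l = 81 (l = 9**2 = 81)
r(-5, l) - 34*(-2 - 5)**2 = sqrt((-5)**2 + 81**2) - 34*(-2 - 5)**2 = sqrt(25 + 6561) - 34*(-7)**2 = sqrt(6586) - 34*49 = sqrt(6586) - 1666 = -1666 + sqrt(6586)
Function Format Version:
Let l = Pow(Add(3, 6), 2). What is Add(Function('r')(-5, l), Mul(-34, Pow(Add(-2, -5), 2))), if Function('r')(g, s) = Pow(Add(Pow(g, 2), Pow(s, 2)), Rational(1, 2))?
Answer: Add(-1666, Pow(6586, Rational(1, 2))) ≈ -1584.8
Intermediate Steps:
l = 81 (l = Pow(9, 2) = 81)
Add(Function('r')(-5, l), Mul(-34, Pow(Add(-2, -5), 2))) = Add(Pow(Add(Pow(-5, 2), Pow(81, 2)), Rational(1, 2)), Mul(-34, Pow(Add(-2, -5), 2))) = Add(Pow(Add(25, 6561), Rational(1, 2)), Mul(-34, Pow(-7, 2))) = Add(Pow(6586, Rational(1, 2)), Mul(-34, 49)) = Add(Pow(6586, Rational(1, 2)), -1666) = Add(-1666, Pow(6586, Rational(1, 2)))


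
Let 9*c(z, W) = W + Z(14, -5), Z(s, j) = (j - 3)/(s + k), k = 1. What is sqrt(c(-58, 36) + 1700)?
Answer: 4*sqrt(215655)/45 ≈ 41.279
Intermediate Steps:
Z(s, j) = (-3 + j)/(1 + s) (Z(s, j) = (j - 3)/(s + 1) = (-3 + j)/(1 + s))
c(z, W) = -8/135 + W/9 (c(z, W) = (W + (-3 - 5)/(1 + 14))/9 = (W - 8/15)/9 = (-8/15 + W)/9 = -8/135 + W/9)
sqrt(c(-58, 36) + 1700) = sqrt((-8/135 + (1/9)*36) + 1700) = sqrt((-8/135 + 4) + 1700) = sqrt(532/135 + 1700) = sqrt(230032/135) = 4*sqrt(215655)/45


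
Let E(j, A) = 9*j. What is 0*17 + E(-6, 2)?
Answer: -54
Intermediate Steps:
0*17 + E(-6, 2) = 0*17 + 9*(-6) = 0 - 54 = -54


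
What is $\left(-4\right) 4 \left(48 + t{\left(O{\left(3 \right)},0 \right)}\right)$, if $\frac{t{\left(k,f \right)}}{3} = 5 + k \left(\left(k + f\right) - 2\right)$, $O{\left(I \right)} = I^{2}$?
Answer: $-4032$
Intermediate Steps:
$t{\left(k,f \right)} = 15 + 3 k \left(-2 + f + k\right)$ ($t{\left(k,f \right)} = 3 \left(5 + k \left(\left(k + f\right) - 2\right)\right) = 3 \left(5 + k \left(\left(f + k\right) - 2\right)\right) = 3 \left(5 + k \left(-2 + f + k\right)\right) = 15 + 3 k \left(-2 + f + k\right)$)
$\left(-4\right) 4 \left(48 + t{\left(O{\left(3 \right)},0 \right)}\right) = \left(-4\right) 4 \left(48 + \left(15 - 6 \cdot 3^{2} + 3 \left(3^{2}\right)^{2} + 3 \cdot 0 \cdot 3^{2}\right)\right) = - 16 \left(48 + \left(15 - 54 + 3 \cdot 9^{2} + 3 \cdot 0 \cdot 9\right)\right) = - 16 \left(48 + \left(15 - 54 + 3 \cdot 81 + 0\right)\right) = - 16 \left(48 + \left(15 - 54 + 243 + 0\right)\right) = - 16 \left(48 + 204\right) = \left(-16\right) 252 = -4032$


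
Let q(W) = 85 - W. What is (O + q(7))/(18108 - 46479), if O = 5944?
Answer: -6022/28371 ≈ -0.21226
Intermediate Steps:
(O + q(7))/(18108 - 46479) = (5944 + (85 - 1*7))/(18108 - 46479) = (5944 + (85 - 7))/(-28371) = (5944 + 78)*(-1/28371) = 6022*(-1/28371) = -6022/28371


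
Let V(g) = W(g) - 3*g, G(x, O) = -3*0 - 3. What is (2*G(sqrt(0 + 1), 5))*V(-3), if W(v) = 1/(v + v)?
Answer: -53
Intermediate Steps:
W(v) = 1/(2*v)
G(x, O) = -3 (G(x, O) = 0 - 3 = -3)
V(g) = 1/(2*g) - 3*g
(2*G(sqrt(0 + 1), 5))*V(-3) = (2*(-3))*((1/2)/(-3) - 3*(-3)) = -6*((1/2)*(-1/3) + 9) = -6*(-1/6 + 9) = -6*53/6 = -53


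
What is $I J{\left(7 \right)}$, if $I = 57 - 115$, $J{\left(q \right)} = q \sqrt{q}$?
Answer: $- 406 \sqrt{7} \approx -1074.2$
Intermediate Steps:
$J{\left(q \right)} = q^{\frac{3}{2}}$
$I = -58$
$I J{\left(7 \right)} = - 58 \cdot 7^{\frac{3}{2}} = - 58 \cdot 7 \sqrt{7} = - 406 \sqrt{7}$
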